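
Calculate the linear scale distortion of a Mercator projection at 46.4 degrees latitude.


SF = 1 / cos(46.4) = 1 / 0.68962 = 1.45

1.45


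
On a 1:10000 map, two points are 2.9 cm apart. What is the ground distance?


ground = 2.9 cm * 10000 / 100 = 290.0 m

290.0 m


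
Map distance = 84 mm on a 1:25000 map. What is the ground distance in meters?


ground = 84 mm * 25000 / 1000 = 2100.0 m

2100.0 m


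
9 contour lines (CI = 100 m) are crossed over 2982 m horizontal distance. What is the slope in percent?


elevation change = 9 * 100 = 900 m
slope = 900 / 2982 * 100 = 30.2%

30.2%


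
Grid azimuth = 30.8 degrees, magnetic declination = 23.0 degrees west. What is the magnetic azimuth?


magnetic azimuth = grid azimuth - declination (east +ve)
mag_az = 30.8 - -23.0 = 53.8 degrees

53.8 degrees


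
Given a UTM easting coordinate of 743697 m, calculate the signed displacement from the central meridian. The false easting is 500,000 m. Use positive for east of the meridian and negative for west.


displacement = 743697 - 500000 = 243697 m

243697 m


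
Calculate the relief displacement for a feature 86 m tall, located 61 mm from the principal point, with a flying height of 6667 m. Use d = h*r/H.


d = h * r / H = 86 * 61 / 6667 = 0.79 mm

0.79 mm


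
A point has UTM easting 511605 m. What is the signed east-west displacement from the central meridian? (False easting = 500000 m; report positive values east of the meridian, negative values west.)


displacement = 511605 - 500000 = 11605 m

11605 m


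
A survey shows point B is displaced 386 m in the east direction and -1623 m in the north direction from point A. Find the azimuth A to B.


az = atan2(386, -1623) = 166.6 deg
adjusted to 0-360: 166.6 degrees

166.6 degrees


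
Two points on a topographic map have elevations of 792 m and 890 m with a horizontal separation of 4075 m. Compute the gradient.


gradient = (890 - 792) / 4075 = 98 / 4075 = 0.024

0.024


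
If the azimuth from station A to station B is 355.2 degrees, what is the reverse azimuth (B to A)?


back azimuth = (355.2 + 180) mod 360 = 175.2 degrees

175.2 degrees


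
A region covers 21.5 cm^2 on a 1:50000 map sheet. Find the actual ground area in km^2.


ground_area = 21.5 * (50000/100)^2 = 5375000.0 m^2 = 5.375 km^2

5.375 km^2


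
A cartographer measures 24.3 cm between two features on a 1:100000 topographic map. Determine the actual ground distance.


ground = 24.3 cm * 100000 / 100 = 24300.0 m = 24.3 km

24.3 km


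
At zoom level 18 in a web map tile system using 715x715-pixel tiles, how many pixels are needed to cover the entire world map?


tiles per axis = 2^18 = 262144
total tiles = 262144^2 = 68719476736
pixels per axis = 262144 * 715 = 187432960
total pixels = 187432960^2 = 35131114494361600

35131114494361600 pixels


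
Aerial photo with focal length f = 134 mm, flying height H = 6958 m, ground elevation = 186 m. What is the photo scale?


scale = f / (H - h) = 134 mm / 6772 m = 134 / 6772000 = 1:50537

1:50537


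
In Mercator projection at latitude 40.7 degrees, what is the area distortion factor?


area_distortion = 1/cos^2(40.7) = 1.74

1.74


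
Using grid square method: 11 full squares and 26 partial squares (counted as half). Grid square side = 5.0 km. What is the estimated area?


effective squares = 11 + 26 * 0.5 = 24.0
area = 24.0 * 25.0 = 600.0 km^2

600.0 km^2


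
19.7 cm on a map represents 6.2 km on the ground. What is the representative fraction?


ground = 6.2 km = 620000 cm; RF denominator = ground / map = 620000 / 19.7 ≈ 31472; RF = 1:31472

1:31472


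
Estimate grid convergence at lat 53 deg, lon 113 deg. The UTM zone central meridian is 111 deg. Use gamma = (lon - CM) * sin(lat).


gamma = (113 - 111) * sin(53) = 2 * 0.798636 = 1.597 degrees

1.597 degrees


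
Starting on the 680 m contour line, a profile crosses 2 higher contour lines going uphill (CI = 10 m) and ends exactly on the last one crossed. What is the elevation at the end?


elevation = 680 + 2 * 10 = 700 m

700 m


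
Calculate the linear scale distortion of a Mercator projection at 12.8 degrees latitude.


SF = 1 / cos(12.8) = 1 / 0.975149 = 1.025

1.025


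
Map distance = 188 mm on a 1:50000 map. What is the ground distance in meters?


ground = 188 mm * 50000 / 1000 = 9400.0 m

9400.0 m


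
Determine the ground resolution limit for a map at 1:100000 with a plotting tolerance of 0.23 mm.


ground = 0.23 mm * 100000 / 1000 = 23.0 m

23.0 m


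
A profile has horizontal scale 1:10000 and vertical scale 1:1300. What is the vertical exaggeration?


VE = horizontal_scale / vertical_scale = 10000 / 1300 ≈ 7.7

7.7x


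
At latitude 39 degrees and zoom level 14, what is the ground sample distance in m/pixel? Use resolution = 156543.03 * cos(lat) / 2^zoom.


res = 156543.03 * cos(39) / 2^14 = 156543.03 * 0.77714596 / 16384 = 7.43 m/pixel

7.43 m/pixel


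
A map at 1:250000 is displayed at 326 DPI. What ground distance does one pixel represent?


pixel_cm = 2.54 / 326 ≈ 0.007791 cm
ground = pixel_cm * 250000 / 100 = 2.54 * 250000 / (326 * 100) = 635000 / 32600 ≈ 19.48 m

19.48 m


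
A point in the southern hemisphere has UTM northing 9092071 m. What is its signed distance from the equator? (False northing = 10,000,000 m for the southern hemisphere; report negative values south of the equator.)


For southern: actual = 9092071 - 10000000 = -907929 m

-907929 m


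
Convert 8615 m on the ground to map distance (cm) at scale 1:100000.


map_cm = 8615 * 100 / 100000 = 8.615 cm ≈ 8.62 cm

8.62 cm


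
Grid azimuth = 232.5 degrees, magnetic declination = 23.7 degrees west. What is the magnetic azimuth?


magnetic azimuth = grid azimuth - declination (east +ve)
mag_az = 232.5 - -23.7 = 256.2 degrees

256.2 degrees


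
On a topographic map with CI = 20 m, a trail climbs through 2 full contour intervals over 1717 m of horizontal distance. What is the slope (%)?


elevation change = 2 * 20 = 40 m
slope = 40 / 1717 * 100 = 2.3%

2.3%


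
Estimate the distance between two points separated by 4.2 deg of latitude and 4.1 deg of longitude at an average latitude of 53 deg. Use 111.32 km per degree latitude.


dlat_km = 4.2 * 111.32 = 467.544
dlon_km = 4.1 * 111.32 * cos(53) ≈ 274.676
dist = sqrt(467.544^2 + 274.676^2) ≈ 542.3 km

542.3 km


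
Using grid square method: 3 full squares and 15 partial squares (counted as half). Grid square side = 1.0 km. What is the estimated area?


effective squares = 3 + 15 * 0.5 = 10.5
area = 10.5 * 1.0 = 10.5 km^2

10.5 km^2


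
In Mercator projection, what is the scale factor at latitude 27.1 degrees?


SF = 1 / cos(27.1) = 1 / 0.890213 = 1.123

1.123


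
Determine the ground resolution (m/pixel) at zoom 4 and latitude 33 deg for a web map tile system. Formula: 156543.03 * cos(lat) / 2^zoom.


res = 156543.03 * cos(33) / 2^4 = 156543.03 * 0.83867057 / 16 = 8205.5 m/pixel

8205.5 m/pixel


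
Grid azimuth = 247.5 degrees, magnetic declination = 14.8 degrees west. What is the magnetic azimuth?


magnetic azimuth = grid azimuth - declination (east +ve)
mag_az = 247.5 - -14.8 = 262.3 degrees

262.3 degrees


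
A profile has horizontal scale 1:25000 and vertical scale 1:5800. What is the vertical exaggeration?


VE = horizontal_scale / vertical_scale = 25000 / 5800 ≈ 4.3

4.3x


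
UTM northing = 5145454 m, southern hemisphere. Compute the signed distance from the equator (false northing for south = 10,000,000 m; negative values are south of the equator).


For southern: actual = 5145454 - 10000000 = -4854546 m

-4854546 m


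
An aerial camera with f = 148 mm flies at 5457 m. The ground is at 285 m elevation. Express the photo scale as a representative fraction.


scale = f / (H - h) = 148 mm / 5172 m = 148 / 5172000 = 1:34946

1:34946


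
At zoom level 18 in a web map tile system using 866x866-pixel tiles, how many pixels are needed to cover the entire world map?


tiles per axis = 2^18 = 262144
total tiles = 262144^2 = 68719476736
pixels per axis = 262144 * 866 = 227016704
total pixels = 227016704^2 = 51536583895023616

51536583895023616 pixels


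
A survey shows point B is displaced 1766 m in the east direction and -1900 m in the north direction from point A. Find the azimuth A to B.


az = atan2(1766, -1900) = 137.1 deg
adjusted to 0-360: 137.1 degrees

137.1 degrees


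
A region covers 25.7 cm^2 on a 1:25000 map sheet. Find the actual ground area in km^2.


ground_area = 25.7 * (25000/100)^2 = 1606250.0 m^2 = 1.60625 km^2 ≈ 1.606 km^2

1.606 km^2


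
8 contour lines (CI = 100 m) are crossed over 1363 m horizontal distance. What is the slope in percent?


elevation change = 8 * 100 = 800 m
slope = 800 / 1363 * 100 = 58.7%

58.7%


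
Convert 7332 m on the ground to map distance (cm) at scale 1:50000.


map_cm = 7332 * 100 / 50000 = 14.664 cm ≈ 14.66 cm

14.66 cm


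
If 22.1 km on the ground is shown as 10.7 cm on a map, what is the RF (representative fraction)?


ground = 22.1 km = 2210000 cm; RF denominator = ground / map = 2210000 / 10.7 ≈ 206542; RF = 1:206542

1:206542


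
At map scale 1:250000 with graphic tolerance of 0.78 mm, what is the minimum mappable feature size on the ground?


ground = 0.78 mm * 250000 / 1000 = 195.0 m

195.0 m


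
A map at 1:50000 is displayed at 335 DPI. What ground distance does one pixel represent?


pixel_cm = 2.54 / 335 ≈ 0.007582 cm
ground = pixel_cm * 50000 / 100 = 2.54 * 50000 / (335 * 100) = 127000 / 33500 ≈ 3.79 m

3.79 m


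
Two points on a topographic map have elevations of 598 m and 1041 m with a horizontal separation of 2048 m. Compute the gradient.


gradient = (1041 - 598) / 2048 = 443 / 2048 = 0.2163

0.2163


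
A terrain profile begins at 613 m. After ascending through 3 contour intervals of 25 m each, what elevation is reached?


elevation = 613 + 3 * 25 = 688 m

688 m


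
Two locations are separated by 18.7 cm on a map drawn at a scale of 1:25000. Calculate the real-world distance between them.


ground = 18.7 cm * 25000 / 100 = 4675.0 m = 4.675 km

4.675 km


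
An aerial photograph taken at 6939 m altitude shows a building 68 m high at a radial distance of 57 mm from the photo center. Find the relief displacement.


d = h * r / H = 68 * 57 / 6939 = 0.56 mm

0.56 mm


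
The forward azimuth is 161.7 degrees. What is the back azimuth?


back azimuth = (161.7 + 180) mod 360 = 341.7 degrees

341.7 degrees


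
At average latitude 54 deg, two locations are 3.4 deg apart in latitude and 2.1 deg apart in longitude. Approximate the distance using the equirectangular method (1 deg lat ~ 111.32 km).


dlat_km = 3.4 * 111.32 = 378.488
dlon_km = 2.1 * 111.32 * cos(54) ≈ 137.408
dist = sqrt(378.488^2 + 137.408^2) ≈ 402.7 km

402.7 km


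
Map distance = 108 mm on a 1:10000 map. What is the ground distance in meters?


ground = 108 mm * 10000 / 1000 = 1080.0 m

1080.0 m


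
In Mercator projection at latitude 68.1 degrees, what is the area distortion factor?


area_distortion = 1/cos^2(68.1) = 7.188

7.188


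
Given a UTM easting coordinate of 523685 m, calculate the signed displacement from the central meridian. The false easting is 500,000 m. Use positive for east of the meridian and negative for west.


displacement = 523685 - 500000 = 23685 m

23685 m


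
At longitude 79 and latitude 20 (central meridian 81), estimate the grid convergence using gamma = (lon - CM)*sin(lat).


gamma = (79 - 81) * sin(20) = -2 * 0.34202 = -0.684 degrees

-0.684 degrees


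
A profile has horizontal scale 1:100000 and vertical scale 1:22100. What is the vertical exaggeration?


VE = horizontal_scale / vertical_scale = 100000 / 22100 ≈ 4.5

4.5x


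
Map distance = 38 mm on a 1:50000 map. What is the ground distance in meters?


ground = 38 mm * 50000 / 1000 = 1900.0 m

1900.0 m


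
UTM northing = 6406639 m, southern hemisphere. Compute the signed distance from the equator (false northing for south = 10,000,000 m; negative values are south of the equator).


For southern: actual = 6406639 - 10000000 = -3593361 m

-3593361 m


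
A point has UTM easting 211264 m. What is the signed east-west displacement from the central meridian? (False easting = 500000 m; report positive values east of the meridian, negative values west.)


displacement = 211264 - 500000 = -288736 m

-288736 m


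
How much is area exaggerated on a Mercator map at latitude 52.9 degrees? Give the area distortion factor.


area_distortion = 1/cos^2(52.9) = 2.748

2.748


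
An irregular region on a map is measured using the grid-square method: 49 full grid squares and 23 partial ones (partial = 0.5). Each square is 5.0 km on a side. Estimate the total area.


effective squares = 49 + 23 * 0.5 = 60.5
area = 60.5 * 25.0 = 1512.5 km^2

1512.5 km^2


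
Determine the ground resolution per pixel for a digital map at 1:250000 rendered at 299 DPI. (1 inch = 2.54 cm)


pixel_cm = 2.54 / 299 ≈ 0.008495 cm
ground = pixel_cm * 250000 / 100 = 2.54 * 250000 / (299 * 100) = 635000 / 29900 ≈ 21.24 m

21.24 m


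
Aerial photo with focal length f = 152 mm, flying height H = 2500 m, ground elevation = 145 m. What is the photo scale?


scale = f / (H - h) = 152 mm / 2355 m = 152 / 2355000 = 1:15493

1:15493


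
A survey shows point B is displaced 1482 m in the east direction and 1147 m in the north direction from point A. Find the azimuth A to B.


az = atan2(1482, 1147) = 52.3 deg
adjusted to 0-360: 52.3 degrees

52.3 degrees


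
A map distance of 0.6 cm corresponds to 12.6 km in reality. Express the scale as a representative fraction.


ground = 12.6 km = 1260000 cm; RF denominator = ground / map = 1260000 / 0.6 = 2100000; RF = 1:2100000

1:2100000


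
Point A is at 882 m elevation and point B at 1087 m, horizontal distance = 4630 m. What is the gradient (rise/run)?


gradient = (1087 - 882) / 4630 = 205 / 4630 = 0.0443

0.0443


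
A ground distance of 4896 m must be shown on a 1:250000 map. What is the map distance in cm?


map_cm = 4896 * 100 / 250000 = 1.9584 cm ≈ 1.96 cm

1.96 cm


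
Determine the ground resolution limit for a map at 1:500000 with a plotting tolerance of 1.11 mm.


ground = 1.11 mm * 500000 / 1000 = 555.0 m

555.0 m


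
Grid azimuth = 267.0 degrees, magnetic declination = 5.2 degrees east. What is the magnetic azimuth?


magnetic azimuth = grid azimuth - declination (east +ve)
mag_az = 267.0 - 5.2 = 261.8 degrees

261.8 degrees


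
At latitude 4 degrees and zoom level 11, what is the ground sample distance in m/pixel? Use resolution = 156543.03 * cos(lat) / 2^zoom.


res = 156543.03 * cos(4) / 2^11 = 156543.03 * 0.99756405 / 2048 = 76.25 m/pixel

76.25 m/pixel


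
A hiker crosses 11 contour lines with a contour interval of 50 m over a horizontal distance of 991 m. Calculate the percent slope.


elevation change = 11 * 50 = 550 m
slope = 550 / 991 * 100 = 55.5%

55.5%


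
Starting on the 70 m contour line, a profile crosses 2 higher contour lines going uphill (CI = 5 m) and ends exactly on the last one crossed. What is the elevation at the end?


elevation = 70 + 2 * 5 = 80 m

80 m


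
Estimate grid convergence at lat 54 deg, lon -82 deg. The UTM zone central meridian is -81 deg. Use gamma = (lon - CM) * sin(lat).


gamma = (-82 - -81) * sin(54) = -1 * 0.809017 = -0.809 degrees

-0.809 degrees


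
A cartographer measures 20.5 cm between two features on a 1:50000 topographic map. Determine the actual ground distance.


ground = 20.5 cm * 50000 / 100 = 10250.0 m = 10.25 km

10.25 km


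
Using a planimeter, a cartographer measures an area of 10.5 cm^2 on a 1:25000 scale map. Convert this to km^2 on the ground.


ground_area = 10.5 * (25000/100)^2 = 656250.0 m^2 = 0.65625 km^2 ≈ 0.656 km^2

0.656 km^2


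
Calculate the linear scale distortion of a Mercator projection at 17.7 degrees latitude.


SF = 1 / cos(17.7) = 1 / 0.952661 = 1.05

1.05


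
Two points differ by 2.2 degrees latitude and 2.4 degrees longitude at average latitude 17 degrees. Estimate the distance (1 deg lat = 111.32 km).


dlat_km = 2.2 * 111.32 = 244.904
dlon_km = 2.4 * 111.32 * cos(17) ≈ 255.494
dist = sqrt(244.904^2 + 255.494^2) ≈ 353.9 km

353.9 km


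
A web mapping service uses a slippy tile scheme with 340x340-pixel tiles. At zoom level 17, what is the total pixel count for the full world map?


tiles per axis = 2^17 = 131072
total tiles = 131072^2 = 17179869184
pixels per axis = 131072 * 340 = 44564480
total pixels = 44564480^2 = 1985992877670400

1985992877670400 pixels


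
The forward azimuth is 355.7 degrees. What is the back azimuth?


back azimuth = (355.7 + 180) mod 360 = 175.7 degrees

175.7 degrees


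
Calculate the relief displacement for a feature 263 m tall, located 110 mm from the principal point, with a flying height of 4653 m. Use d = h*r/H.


d = h * r / H = 263 * 110 / 4653 = 6.22 mm

6.22 mm


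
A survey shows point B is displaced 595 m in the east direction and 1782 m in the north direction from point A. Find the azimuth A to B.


az = atan2(595, 1782) = 18.5 deg
adjusted to 0-360: 18.5 degrees

18.5 degrees


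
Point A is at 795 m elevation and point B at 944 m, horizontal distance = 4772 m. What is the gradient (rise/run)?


gradient = (944 - 795) / 4772 = 149 / 4772 = 0.0312

0.0312


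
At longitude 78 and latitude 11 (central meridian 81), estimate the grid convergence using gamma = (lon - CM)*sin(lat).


gamma = (78 - 81) * sin(11) = -3 * 0.190809 = -0.572 degrees

-0.572 degrees


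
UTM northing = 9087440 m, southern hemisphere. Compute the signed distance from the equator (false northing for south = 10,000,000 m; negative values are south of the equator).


For southern: actual = 9087440 - 10000000 = -912560 m

-912560 m


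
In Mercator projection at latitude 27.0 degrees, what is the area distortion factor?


area_distortion = 1/cos^2(27.0) = 1.26

1.26


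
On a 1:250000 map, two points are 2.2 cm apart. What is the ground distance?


ground = 2.2 cm * 250000 / 100 = 5500.0 m = 5.5 km

5.5 km


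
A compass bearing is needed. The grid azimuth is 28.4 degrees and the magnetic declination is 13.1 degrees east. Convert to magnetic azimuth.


magnetic azimuth = grid azimuth - declination (east +ve)
mag_az = 28.4 - 13.1 = 15.3 degrees

15.3 degrees


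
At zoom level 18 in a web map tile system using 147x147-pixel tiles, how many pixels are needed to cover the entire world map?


tiles per axis = 2^18 = 262144
total tiles = 262144^2 = 68719476736
pixels per axis = 262144 * 147 = 38535168
total pixels = 38535168^2 = 1484959172788224

1484959172788224 pixels


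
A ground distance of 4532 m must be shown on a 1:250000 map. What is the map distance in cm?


map_cm = 4532 * 100 / 250000 = 1.8128 cm ≈ 1.81 cm

1.81 cm


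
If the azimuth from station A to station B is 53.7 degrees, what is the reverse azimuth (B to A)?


back azimuth = (53.7 + 180) mod 360 = 233.7 degrees

233.7 degrees


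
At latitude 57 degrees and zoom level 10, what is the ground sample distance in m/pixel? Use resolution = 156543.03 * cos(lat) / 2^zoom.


res = 156543.03 * cos(57) / 2^10 = 156543.03 * 0.54463904 / 1024 = 83.26 m/pixel

83.26 m/pixel


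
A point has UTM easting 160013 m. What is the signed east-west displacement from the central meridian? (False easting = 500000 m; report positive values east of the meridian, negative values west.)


displacement = 160013 - 500000 = -339987 m

-339987 m


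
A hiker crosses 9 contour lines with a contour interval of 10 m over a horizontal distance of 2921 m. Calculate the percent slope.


elevation change = 9 * 10 = 90 m
slope = 90 / 2921 * 100 = 3.1%

3.1%


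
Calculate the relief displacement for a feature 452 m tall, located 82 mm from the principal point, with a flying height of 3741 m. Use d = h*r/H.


d = h * r / H = 452 * 82 / 3741 = 9.91 mm

9.91 mm


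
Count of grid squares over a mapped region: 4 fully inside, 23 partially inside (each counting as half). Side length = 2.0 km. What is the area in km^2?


effective squares = 4 + 23 * 0.5 = 15.5
area = 15.5 * 4.0 = 62.0 km^2

62.0 km^2


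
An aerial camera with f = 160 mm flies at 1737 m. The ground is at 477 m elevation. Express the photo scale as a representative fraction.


scale = f / (H - h) = 160 mm / 1260 m = 160 / 1260000 = 1:7875

1:7875


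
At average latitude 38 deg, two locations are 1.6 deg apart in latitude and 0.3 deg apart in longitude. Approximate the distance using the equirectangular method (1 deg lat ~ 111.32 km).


dlat_km = 1.6 * 111.32 = 178.112
dlon_km = 0.3 * 111.32 * cos(38) ≈ 26.316
dist = sqrt(178.112^2 + 26.316^2) ≈ 180.0 km

180.0 km


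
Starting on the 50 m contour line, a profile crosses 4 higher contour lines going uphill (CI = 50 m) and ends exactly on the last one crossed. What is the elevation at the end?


elevation = 50 + 4 * 50 = 250 m

250 m


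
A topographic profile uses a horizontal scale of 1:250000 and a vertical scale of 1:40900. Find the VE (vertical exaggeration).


VE = horizontal_scale / vertical_scale = 250000 / 40900 ≈ 6.1

6.1x


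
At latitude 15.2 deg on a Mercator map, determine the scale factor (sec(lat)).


SF = 1 / cos(15.2) = 1 / 0.965016 = 1.036

1.036


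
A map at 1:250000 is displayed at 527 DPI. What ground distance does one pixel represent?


pixel_cm = 2.54 / 527 ≈ 0.00482 cm
ground = pixel_cm * 250000 / 100 = 2.54 * 250000 / (527 * 100) = 635000 / 52700 ≈ 12.05 m

12.05 m


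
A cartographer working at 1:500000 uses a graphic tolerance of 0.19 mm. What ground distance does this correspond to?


ground = 0.19 mm * 500000 / 1000 = 95.0 m

95.0 m


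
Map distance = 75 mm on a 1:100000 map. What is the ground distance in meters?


ground = 75 mm * 100000 / 1000 = 7500.0 m

7500.0 m


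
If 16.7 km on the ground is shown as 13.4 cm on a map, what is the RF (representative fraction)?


ground = 16.7 km = 1670000 cm; RF denominator = ground / map = 1670000 / 13.4 ≈ 124627; RF = 1:124627

1:124627


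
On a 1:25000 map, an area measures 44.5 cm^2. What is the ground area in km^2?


ground_area = 44.5 * (25000/100)^2 = 2781250.0 m^2 = 2.78125 km^2 ≈ 2.781 km^2

2.781 km^2


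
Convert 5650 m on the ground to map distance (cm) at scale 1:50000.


map_cm = 5650 * 100 / 50000 = 11.3 cm

11.3 cm


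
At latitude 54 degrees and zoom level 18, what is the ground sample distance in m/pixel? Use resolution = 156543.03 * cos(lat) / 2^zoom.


res = 156543.03 * cos(54) / 2^18 = 156543.03 * 0.58778525 / 262144 = 0.35 m/pixel

0.35 m/pixel


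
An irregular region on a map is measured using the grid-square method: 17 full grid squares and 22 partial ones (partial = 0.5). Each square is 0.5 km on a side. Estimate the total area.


effective squares = 17 + 22 * 0.5 = 28.0
area = 28.0 * 0.25 = 7.0 km^2

7.0 km^2


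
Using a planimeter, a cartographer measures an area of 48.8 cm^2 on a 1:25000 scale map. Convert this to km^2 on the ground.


ground_area = 48.8 * (25000/100)^2 = 3050000.0 m^2 = 3.05 km^2

3.05 km^2


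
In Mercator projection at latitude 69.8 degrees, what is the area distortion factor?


area_distortion = 1/cos^2(69.8) = 8.387

8.387


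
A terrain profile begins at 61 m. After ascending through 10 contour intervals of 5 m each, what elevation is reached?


elevation = 61 + 10 * 5 = 111 m

111 m


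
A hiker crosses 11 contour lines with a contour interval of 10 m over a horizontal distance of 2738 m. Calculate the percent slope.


elevation change = 11 * 10 = 110 m
slope = 110 / 2738 * 100 = 4.0%

4.0%


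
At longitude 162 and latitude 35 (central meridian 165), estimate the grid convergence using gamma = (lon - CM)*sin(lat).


gamma = (162 - 165) * sin(35) = -3 * 0.573576 = -1.721 degrees

-1.721 degrees


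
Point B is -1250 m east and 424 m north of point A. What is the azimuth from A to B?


az = atan2(-1250, 424) = -71.3 deg
adjusted to 0-360: 288.7 degrees

288.7 degrees


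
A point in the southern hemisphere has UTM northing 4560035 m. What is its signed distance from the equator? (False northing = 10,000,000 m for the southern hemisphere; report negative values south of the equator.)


For southern: actual = 4560035 - 10000000 = -5439965 m

-5439965 m


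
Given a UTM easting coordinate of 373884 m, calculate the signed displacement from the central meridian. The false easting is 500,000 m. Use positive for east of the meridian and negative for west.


displacement = 373884 - 500000 = -126116 m

-126116 m


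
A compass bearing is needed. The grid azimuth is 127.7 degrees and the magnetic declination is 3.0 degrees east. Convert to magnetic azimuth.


magnetic azimuth = grid azimuth - declination (east +ve)
mag_az = 127.7 - 3.0 = 124.7 degrees

124.7 degrees


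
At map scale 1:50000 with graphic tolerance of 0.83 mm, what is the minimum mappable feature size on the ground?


ground = 0.83 mm * 50000 / 1000 = 41.5 m

41.5 m


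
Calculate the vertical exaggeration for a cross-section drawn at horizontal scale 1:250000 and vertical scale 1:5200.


VE = horizontal_scale / vertical_scale = 250000 / 5200 ≈ 48.1

48.1x


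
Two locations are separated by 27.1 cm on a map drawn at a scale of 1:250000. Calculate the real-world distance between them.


ground = 27.1 cm * 250000 / 100 = 67750.0 m = 67.75 km

67.75 km


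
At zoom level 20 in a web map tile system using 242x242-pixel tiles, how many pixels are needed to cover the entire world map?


tiles per axis = 2^20 = 1048576
total tiles = 1048576^2 = 1099511627776
pixels per axis = 1048576 * 242 = 253755392
total pixels = 253755392^2 = 64391798969073664

64391798969073664 pixels


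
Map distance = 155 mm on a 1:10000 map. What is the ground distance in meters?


ground = 155 mm * 10000 / 1000 = 1550.0 m

1550.0 m


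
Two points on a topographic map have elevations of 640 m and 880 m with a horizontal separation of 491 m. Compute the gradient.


gradient = (880 - 640) / 491 = 240 / 491 = 0.4888

0.4888


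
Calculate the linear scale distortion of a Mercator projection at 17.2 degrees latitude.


SF = 1 / cos(17.2) = 1 / 0.955278 = 1.047

1.047


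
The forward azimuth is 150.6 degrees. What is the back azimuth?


back azimuth = (150.6 + 180) mod 360 = 330.6 degrees

330.6 degrees


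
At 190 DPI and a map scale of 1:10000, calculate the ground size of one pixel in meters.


pixel_cm = 2.54 / 190 ≈ 0.013368 cm
ground = pixel_cm * 10000 / 100 = 2.54 * 10000 / (190 * 100) = 25400 / 19000 ≈ 1.34 m

1.34 m


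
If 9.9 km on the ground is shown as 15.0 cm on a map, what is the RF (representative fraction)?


ground = 9.9 km = 990000 cm; RF denominator = ground / map = 990000 / 15.0 = 66000; RF = 1:66000

1:66000


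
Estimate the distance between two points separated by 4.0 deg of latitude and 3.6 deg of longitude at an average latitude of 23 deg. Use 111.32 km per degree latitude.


dlat_km = 4.0 * 111.32 = 445.28
dlon_km = 3.6 * 111.32 * cos(23) ≈ 368.894
dist = sqrt(445.28^2 + 368.894^2) ≈ 578.2 km

578.2 km


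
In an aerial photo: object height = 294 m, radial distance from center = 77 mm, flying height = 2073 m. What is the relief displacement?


d = h * r / H = 294 * 77 / 2073 = 10.92 mm

10.92 mm


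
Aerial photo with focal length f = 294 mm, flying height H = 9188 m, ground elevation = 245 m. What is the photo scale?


scale = f / (H - h) = 294 mm / 8943 m = 294 / 8943000 = 1:30418

1:30418


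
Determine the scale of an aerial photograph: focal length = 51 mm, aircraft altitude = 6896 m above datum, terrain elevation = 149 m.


scale = f / (H - h) = 51 mm / 6747 m = 51 / 6747000 = 1:132294

1:132294


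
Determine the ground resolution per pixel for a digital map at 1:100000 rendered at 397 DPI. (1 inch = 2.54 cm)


pixel_cm = 2.54 / 397 ≈ 0.006398 cm
ground = pixel_cm * 100000 / 100 = 2.54 * 100000 / (397 * 100) = 254000 / 39700 ≈ 6.4 m

6.4 m


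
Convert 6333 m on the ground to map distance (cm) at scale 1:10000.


map_cm = 6333 * 100 / 10000 = 63.33 cm

63.33 cm


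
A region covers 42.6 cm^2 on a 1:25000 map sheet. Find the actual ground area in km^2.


ground_area = 42.6 * (25000/100)^2 = 2662500.0 m^2 = 2.6625 km^2 ≈ 2.663 km^2

2.663 km^2


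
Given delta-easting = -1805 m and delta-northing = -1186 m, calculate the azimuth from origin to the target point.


az = atan2(-1805, -1186) = -123.3 deg
adjusted to 0-360: 236.7 degrees

236.7 degrees


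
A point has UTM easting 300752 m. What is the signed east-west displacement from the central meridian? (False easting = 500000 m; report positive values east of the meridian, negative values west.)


displacement = 300752 - 500000 = -199248 m

-199248 m


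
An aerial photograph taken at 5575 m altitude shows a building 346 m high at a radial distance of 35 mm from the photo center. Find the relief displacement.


d = h * r / H = 346 * 35 / 5575 = 2.17 mm

2.17 mm


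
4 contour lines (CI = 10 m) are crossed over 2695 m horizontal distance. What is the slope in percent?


elevation change = 4 * 10 = 40 m
slope = 40 / 2695 * 100 = 1.5%

1.5%


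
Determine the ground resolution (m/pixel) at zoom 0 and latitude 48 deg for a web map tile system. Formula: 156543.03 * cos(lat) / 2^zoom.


res = 156543.03 * cos(48) / 2^0 = 156543.03 * 0.66913061 / 1 = 104747.73 m/pixel

104747.73 m/pixel


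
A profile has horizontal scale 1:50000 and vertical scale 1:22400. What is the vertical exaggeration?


VE = horizontal_scale / vertical_scale = 50000 / 22400 ≈ 2.2

2.2x


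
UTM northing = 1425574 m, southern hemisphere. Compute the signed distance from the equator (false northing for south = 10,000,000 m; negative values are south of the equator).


For southern: actual = 1425574 - 10000000 = -8574426 m

-8574426 m


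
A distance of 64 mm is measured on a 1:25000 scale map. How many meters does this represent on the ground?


ground = 64 mm * 25000 / 1000 = 1600.0 m

1600.0 m


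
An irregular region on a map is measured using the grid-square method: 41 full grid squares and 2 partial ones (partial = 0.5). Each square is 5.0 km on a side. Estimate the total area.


effective squares = 41 + 2 * 0.5 = 42.0
area = 42.0 * 25.0 = 1050.0 km^2

1050.0 km^2


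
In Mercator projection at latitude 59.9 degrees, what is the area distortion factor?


area_distortion = 1/cos^2(59.9) = 3.976

3.976


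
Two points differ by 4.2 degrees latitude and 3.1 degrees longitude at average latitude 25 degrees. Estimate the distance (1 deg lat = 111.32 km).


dlat_km = 4.2 * 111.32 = 467.544
dlon_km = 3.1 * 111.32 * cos(25) ≈ 312.76
dist = sqrt(467.544^2 + 312.76^2) ≈ 562.5 km

562.5 km


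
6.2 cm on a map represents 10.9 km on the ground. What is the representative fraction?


ground = 10.9 km = 1090000 cm; RF denominator = ground / map = 1090000 / 6.2 ≈ 175806; RF = 1:175806

1:175806


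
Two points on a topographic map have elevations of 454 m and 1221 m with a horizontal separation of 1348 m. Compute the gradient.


gradient = (1221 - 454) / 1348 = 767 / 1348 = 0.569

0.569


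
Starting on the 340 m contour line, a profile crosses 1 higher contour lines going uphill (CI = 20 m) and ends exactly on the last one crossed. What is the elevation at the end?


elevation = 340 + 1 * 20 = 360 m

360 m


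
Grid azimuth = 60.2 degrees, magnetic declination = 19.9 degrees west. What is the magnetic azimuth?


magnetic azimuth = grid azimuth - declination (east +ve)
mag_az = 60.2 - -19.9 = 80.1 degrees

80.1 degrees


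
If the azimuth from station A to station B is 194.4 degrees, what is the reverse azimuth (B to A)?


back azimuth = (194.4 + 180) mod 360 = 14.4 degrees

14.4 degrees


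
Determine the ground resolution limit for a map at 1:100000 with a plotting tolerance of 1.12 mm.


ground = 1.12 mm * 100000 / 1000 = 112.0 m

112.0 m


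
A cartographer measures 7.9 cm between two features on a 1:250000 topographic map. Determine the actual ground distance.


ground = 7.9 cm * 250000 / 100 = 19750.0 m = 19.75 km

19.75 km


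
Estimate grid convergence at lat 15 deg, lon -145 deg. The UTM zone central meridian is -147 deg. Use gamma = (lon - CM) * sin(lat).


gamma = (-145 - -147) * sin(15) = 2 * 0.258819 = 0.518 degrees

0.518 degrees


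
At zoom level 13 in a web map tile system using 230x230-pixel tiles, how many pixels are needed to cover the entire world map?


tiles per axis = 2^13 = 8192
total tiles = 8192^2 = 67108864
pixels per axis = 8192 * 230 = 1884160
total pixels = 1884160^2 = 3550058905600

3550058905600 pixels


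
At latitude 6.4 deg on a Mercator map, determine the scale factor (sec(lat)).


SF = 1 / cos(6.4) = 1 / 0.993768 = 1.006

1.006


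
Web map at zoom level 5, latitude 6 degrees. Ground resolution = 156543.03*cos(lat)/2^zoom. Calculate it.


res = 156543.03 * cos(6) / 2^5 = 156543.03 * 0.9945219 / 32 = 4865.17 m/pixel

4865.17 m/pixel


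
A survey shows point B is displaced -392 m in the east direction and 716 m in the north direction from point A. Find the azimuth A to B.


az = atan2(-392, 716) = -28.7 deg
adjusted to 0-360: 331.3 degrees

331.3 degrees


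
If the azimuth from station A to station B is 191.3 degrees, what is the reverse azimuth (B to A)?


back azimuth = (191.3 + 180) mod 360 = 11.3 degrees

11.3 degrees


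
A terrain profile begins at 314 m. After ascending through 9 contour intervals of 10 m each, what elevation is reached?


elevation = 314 + 9 * 10 = 404 m

404 m


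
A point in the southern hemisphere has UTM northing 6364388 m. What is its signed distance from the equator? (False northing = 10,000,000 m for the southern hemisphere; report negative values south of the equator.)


For southern: actual = 6364388 - 10000000 = -3635612 m

-3635612 m


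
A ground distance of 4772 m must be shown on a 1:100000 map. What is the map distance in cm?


map_cm = 4772 * 100 / 100000 = 4.772 cm ≈ 4.77 cm

4.77 cm


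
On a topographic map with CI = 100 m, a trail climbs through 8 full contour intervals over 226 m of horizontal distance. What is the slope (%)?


elevation change = 8 * 100 = 800 m
slope = 800 / 226 * 100 = 354.0%

354.0%


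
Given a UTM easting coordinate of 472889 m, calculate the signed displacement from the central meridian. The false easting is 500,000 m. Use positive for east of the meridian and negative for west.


displacement = 472889 - 500000 = -27111 m

-27111 m


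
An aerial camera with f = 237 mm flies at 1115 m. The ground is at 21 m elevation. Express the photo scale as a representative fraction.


scale = f / (H - h) = 237 mm / 1094 m = 237 / 1094000 = 1:4616

1:4616


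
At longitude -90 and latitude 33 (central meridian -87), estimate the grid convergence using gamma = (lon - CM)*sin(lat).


gamma = (-90 - -87) * sin(33) = -3 * 0.544639 = -1.634 degrees

-1.634 degrees


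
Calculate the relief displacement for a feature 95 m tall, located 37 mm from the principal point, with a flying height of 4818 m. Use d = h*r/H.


d = h * r / H = 95 * 37 / 4818 = 0.73 mm

0.73 mm


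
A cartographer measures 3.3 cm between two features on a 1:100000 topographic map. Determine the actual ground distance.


ground = 3.3 cm * 100000 / 100 = 3300.0 m = 3.3 km

3.3 km


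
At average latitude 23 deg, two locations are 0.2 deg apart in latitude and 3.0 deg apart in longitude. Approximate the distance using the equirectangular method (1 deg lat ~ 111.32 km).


dlat_km = 0.2 * 111.32 = 22.264
dlon_km = 3.0 * 111.32 * cos(23) ≈ 307.412
dist = sqrt(22.264^2 + 307.412^2) ≈ 308.2 km

308.2 km


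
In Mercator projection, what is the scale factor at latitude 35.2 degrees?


SF = 1 / cos(35.2) = 1 / 0.817145 = 1.224

1.224


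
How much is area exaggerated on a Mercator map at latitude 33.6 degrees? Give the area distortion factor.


area_distortion = 1/cos^2(33.6) = 1.441

1.441


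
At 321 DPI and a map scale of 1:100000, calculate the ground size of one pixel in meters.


pixel_cm = 2.54 / 321 ≈ 0.007913 cm
ground = pixel_cm * 100000 / 100 = 2.54 * 100000 / (321 * 100) = 254000 / 32100 ≈ 7.91 m

7.91 m


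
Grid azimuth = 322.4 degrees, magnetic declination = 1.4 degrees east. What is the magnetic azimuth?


magnetic azimuth = grid azimuth - declination (east +ve)
mag_az = 322.4 - 1.4 = 321.0 degrees

321.0 degrees


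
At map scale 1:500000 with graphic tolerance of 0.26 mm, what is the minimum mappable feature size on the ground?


ground = 0.26 mm * 500000 / 1000 = 130.0 m

130.0 m


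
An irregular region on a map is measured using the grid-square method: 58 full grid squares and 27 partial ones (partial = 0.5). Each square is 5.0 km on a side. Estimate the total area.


effective squares = 58 + 27 * 0.5 = 71.5
area = 71.5 * 25.0 = 1787.5 km^2

1787.5 km^2


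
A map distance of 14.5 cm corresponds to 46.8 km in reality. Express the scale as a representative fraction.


ground = 46.8 km = 4680000 cm; RF denominator = ground / map = 4680000 / 14.5 ≈ 322759; RF = 1:322759

1:322759


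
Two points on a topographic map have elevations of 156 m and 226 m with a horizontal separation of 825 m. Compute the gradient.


gradient = (226 - 156) / 825 = 70 / 825 = 0.0848

0.0848


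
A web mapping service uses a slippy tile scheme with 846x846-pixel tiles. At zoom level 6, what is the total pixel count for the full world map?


tiles per axis = 2^6 = 64
total tiles = 64^2 = 4096
pixels per axis = 64 * 846 = 54144
total pixels = 54144^2 = 2931572736

2931572736 pixels


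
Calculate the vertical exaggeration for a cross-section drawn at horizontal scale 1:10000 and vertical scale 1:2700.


VE = horizontal_scale / vertical_scale = 10000 / 2700 ≈ 3.7

3.7x


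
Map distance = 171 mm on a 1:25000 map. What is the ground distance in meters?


ground = 171 mm * 25000 / 1000 = 4275.0 m

4275.0 m


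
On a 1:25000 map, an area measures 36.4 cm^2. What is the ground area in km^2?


ground_area = 36.4 * (25000/100)^2 = 2275000.0 m^2 = 2.275 km^2

2.275 km^2


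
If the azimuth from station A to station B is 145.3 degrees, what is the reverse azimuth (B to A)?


back azimuth = (145.3 + 180) mod 360 = 325.3 degrees

325.3 degrees


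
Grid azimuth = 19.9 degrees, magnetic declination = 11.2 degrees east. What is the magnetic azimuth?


magnetic azimuth = grid azimuth - declination (east +ve)
mag_az = 19.9 - 11.2 = 8.7 degrees

8.7 degrees


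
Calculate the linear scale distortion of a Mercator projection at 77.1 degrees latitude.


SF = 1 / cos(77.1) = 1 / 0.22325 = 4.479

4.479


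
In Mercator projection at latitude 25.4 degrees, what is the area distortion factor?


area_distortion = 1/cos^2(25.4) = 1.225

1.225


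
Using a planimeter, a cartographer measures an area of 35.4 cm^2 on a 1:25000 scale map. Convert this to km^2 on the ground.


ground_area = 35.4 * (25000/100)^2 = 2212500.0 m^2 = 2.2125 km^2 ≈ 2.213 km^2

2.213 km^2


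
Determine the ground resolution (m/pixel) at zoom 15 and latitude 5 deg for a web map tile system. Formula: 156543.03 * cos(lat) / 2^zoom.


res = 156543.03 * cos(5) / 2^15 = 156543.03 * 0.9961947 / 32768 = 4.76 m/pixel

4.76 m/pixel
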